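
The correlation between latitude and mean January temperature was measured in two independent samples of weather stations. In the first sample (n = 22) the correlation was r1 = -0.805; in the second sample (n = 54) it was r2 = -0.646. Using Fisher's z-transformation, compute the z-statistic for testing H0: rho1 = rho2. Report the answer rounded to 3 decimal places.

-1.281

Fisher z-transforms: z1 = atanh(-0.805) = -1.112658, z2 = atanh(-0.646) = -0.768403; difference d = -0.344255
Var(d) = 1/19 + 1/51 = 0.0526316 + 0.0196078 = 0.0722394
z = d/√Var(d) = -0.344255 / √0.0722394 = -0.344255 / 0.268774 = -1.281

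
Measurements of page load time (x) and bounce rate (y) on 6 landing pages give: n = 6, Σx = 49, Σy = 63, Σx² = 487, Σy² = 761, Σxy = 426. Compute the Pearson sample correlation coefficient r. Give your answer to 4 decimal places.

-0.9521

S_xy = nΣxy − ΣxΣy = 6·426 − 49·63 = 2556 − 3087 = -531
S_xx = nΣx² − (Σx)² = 6·487 − 49² = 2922 − 2401 = 521
S_yy = nΣy² − (Σy)² = 6·761 − 63² = 4566 − 3969 = 597
r = S_xy / √(S_xx·S_yy) = -531 / √(521·597) = -531 / √311037 = -531 / 557.7069 = -0.9521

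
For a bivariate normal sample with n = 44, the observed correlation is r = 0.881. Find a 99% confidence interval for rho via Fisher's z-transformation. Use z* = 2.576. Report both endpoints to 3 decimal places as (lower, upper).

z_r = atanh(0.881) = 1.380218;  SE = 1/√(n−3) = 1/√41 = 0.156174
z-limits: 1.380218 ± 2.576·0.156174 = 1.380218 ± 0.402304 = [0.977914, 1.782522]
ρ-limits: (tanh 0.977914, tanh 1.782522) = (0.752, 0.945)

(0.752, 0.945)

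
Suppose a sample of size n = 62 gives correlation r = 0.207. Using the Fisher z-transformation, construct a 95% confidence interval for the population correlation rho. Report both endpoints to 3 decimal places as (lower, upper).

Fisher z: z_r = atanh(r) = ½·ln((1+0.207)/(1−0.207)) = 0.210035
SE(z) = 1/√(n−3) = 1/√59 = 0.130189
95% ⇒ z* = 1.960; margin = 1.960·0.130189 = 0.255170
CI on z-scale: (-0.045135, 0.465205)
Back-transform: tanh(-0.045135) = -0.045104, tanh(0.465205) = 0.434317

(-0.045, 0.434)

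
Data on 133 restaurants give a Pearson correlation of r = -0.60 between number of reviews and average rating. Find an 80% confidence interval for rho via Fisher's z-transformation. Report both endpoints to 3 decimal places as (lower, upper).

z_r = atanh(-0.60) = -0.693147;  SE = 1/√(n−3) = 1/√130 = 0.087706
z-limits: -0.693147 ± 1.282·0.087706 = -0.693147 ± 0.112439 = [-0.805586, -0.580708]
ρ-limits: (tanh -0.805586, tanh -0.580708) = (-0.667, -0.523)

(-0.667, -0.523)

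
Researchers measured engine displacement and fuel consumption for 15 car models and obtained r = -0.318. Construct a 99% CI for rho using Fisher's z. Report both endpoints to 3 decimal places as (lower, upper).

Fisher z: z_r = atanh(r) = ½·ln((1+(-0.318))/(1−(-0.318))) = -0.329421
SE(z) = 1/√(n−3) = 1/√12 = 0.288675
99% ⇒ z* = 2.576; margin = 2.576·0.288675 = 0.743627
CI on z-scale: (-1.073048, 0.414206)
Back-transform: tanh(-1.073048) = -0.790607, tanh(0.414206) = 0.392038

(-0.791, 0.392)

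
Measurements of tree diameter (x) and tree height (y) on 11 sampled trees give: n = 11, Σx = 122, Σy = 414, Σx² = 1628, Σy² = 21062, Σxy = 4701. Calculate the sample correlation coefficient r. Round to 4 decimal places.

0.0891

Numerator: nΣxy − (Σx)(Σy) = 11·4701 − (122)(414) = 1203
Denominator: √[(nΣx²−(Σx)²)(nΣy²−(Σy)²)]
  nΣx²−(Σx)² = 11·1628 − 14884 = 3024;  nΣy²−(Σy)² = 11·21062 − 171396 = 60286
  √(3024·60286) = √182304864 = 13502.0318
r = 1203 / 13502.0318 = 0.0891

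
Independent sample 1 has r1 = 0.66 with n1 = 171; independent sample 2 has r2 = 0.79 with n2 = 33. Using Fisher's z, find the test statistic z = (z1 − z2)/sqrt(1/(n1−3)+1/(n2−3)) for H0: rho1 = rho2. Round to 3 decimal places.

Fisher z-transforms: z1 = atanh(0.66) = 0.792814, z2 = atanh(0.79) = 1.071432; difference d = -0.278618
Var(d) = 1/168 + 1/30 = 0.0059524 + 0.0333333 = 0.0392857
z = d/√Var(d) = -0.278618 / √0.0392857 = -0.278618 / 0.198206 = -1.406

-1.406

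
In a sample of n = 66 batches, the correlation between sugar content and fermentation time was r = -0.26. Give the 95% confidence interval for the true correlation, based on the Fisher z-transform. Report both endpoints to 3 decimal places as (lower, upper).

(-0.472, -0.019)

Fisher z: z_r = atanh(r) = ½·ln((1+(-0.26))/(1−(-0.26))) = -0.266108
SE(z) = 1/√(n−3) = 1/√63 = 0.125988
95% ⇒ z* = 1.960; margin = 1.960·0.125988 = 0.246936
CI on z-scale: (-0.513044, -0.019172)
Back-transform: tanh(-0.513044) = -0.472314, tanh(-0.019172) = -0.019170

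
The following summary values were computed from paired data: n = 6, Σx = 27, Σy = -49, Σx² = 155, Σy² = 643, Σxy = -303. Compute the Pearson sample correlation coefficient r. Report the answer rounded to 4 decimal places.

S_xy = nΣxy − ΣxΣy = 6·(-303) − 27·(-49) = -1818 − (-1323) = -495
S_xx = nΣx² − (Σx)² = 6·155 − 27² = 930 − 729 = 201
S_yy = nΣy² − (Σy)² = 6·643 − (-49)² = 3858 − 2401 = 1457
r = S_xy / √(S_xx·S_yy) = -495 / √(201·1457) = -495 / √292857 = -495 / 541.1626 = -0.9147

-0.9147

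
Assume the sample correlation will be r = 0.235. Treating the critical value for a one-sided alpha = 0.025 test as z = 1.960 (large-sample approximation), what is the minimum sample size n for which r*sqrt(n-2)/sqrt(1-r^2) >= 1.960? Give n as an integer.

Need r·√(n−2)/√(1−r²) ≥ 1.960
√(n−2) ≥ 1.960·√(1−0.055225) / 0.235 = 1.960·0.971995 / 0.235 = 8.1069
n−2 ≥ 65.7218  ⇒  n ≥ 67.7218
Smallest integer n = 68

68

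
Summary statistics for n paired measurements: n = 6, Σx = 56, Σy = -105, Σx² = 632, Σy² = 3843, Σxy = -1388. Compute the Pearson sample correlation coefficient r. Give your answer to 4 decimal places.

-0.8713

S_xy = nΣxy − ΣxΣy = 6·(-1388) − 56·(-105) = -8328 − (-5880) = -2448
S_xx = nΣx² − (Σx)² = 6·632 − 56² = 3792 − 3136 = 656
S_yy = nΣy² − (Σy)² = 6·3843 − (-105)² = 23058 − 11025 = 12033
r = S_xy / √(S_xx·S_yy) = -2448 / √(656·12033) = -2448 / √7893648 = -2448 / 2809.5637 = -0.8713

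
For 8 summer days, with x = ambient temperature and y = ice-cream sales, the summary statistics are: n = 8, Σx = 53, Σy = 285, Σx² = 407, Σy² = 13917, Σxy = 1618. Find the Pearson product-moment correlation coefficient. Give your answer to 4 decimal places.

-0.5890

Numerator: nΣxy − (Σx)(Σy) = 8·1618 − (53)(285) = -2161
Denominator: √[(nΣx²−(Σx)²)(nΣy²−(Σy)²)]
  nΣx²−(Σx)² = 8·407 − 2809 = 447;  nΣy²−(Σy)² = 8·13917 − 81225 = 30111
  √(447·30111) = √13459617 = 3668.7351
r = -2161 / 3668.7351 = -0.5890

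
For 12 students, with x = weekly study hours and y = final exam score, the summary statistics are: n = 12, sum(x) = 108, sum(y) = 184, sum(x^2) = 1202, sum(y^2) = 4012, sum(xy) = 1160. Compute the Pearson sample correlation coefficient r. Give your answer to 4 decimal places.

S_xy = nΣxy − ΣxΣy = 12·1160 − 108·184 = 13920 − 19872 = -5952
S_xx = nΣx² − (Σx)² = 12·1202 − 108² = 14424 − 11664 = 2760
S_yy = nΣy² − (Σy)² = 12·4012 − 184² = 48144 − 33856 = 14288
r = S_xy / √(S_xx·S_yy) = -5952 / √(2760·14288) = -5952 / √39434880 = -5952 / 6279.7197 = -0.9478

-0.9478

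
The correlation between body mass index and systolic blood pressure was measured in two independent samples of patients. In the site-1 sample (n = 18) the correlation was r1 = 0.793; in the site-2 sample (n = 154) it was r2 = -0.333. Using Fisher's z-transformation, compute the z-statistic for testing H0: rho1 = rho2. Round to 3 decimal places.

z1 = atanh(0.793) = 1.079463,  z2 = atanh(-0.333) = -0.346199
SE = √(1/(n1−3) + 1/(n2−3)) = √(1/15 + 1/151) = √(0.0666667 + 0.0066225) = √0.0732892 = 0.270720
z = (z1 − z2)/SE = (1.079463 − (-0.346199)) / 0.270720 = 1.425662 / 0.270720 = 5.266

5.266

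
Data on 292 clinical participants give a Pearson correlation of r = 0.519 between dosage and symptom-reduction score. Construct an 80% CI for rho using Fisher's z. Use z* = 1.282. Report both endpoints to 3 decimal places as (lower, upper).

(0.462, 0.572)

Fisher z: z_r = atanh(r) = ½·ln((1+0.519)/(1−0.519)) = 0.574970
SE(z) = 1/√(n−3) = 1/√289 = 0.058824
80% ⇒ z* = 1.282; margin = 1.282·0.058824 = 0.075412
CI on z-scale: (0.499558, 0.650382)
Back-transform: tanh(0.499558) = 0.461769, tanh(0.650382) = 0.571927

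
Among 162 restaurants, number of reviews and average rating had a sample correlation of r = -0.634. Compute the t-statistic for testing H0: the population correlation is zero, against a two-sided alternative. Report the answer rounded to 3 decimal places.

-10.370

t = r·√(n−2) / √(1−r²) with r = -0.634, n = 162
  = -0.634·√160 / √(1 − 0.401956)
  = -0.634·12.649111 / 0.773333
  = -8.019536 / 0.773333 = -10.370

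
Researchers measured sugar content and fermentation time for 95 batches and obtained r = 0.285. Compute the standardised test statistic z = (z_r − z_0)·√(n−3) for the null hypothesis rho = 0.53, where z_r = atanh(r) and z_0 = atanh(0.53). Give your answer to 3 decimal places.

-2.849

z_r = atanh(0.285) = 0.293116,  z_0 = atanh(0.53) = 0.590145
SE = 1/√(n−3) = 1/√92 = 0.104257
z = (z_r − z_0)/SE = (0.293116 − 0.590145) / 0.104257 = -0.297029 / 0.104257 = -2.849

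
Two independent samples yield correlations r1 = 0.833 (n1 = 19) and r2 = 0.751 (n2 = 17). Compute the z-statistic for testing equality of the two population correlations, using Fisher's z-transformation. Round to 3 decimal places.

0.608

Fisher z-transforms: z1 = atanh(0.833) = 1.197858, z2 = atanh(0.751) = 0.975245; difference d = 0.222613
Var(d) = 1/16 + 1/14 = 0.0625000 + 0.0714286 = 0.1339286
z = d/√Var(d) = 0.222613 / √0.1339286 = 0.222613 / 0.365963 = 0.608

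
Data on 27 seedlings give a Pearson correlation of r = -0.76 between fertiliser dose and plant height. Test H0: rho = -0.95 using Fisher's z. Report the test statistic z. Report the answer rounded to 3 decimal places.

4.093

Fisher z: atanh(-0.76) = -0.996215, atanh(-0.95) = -1.831781
z = (z_r − z_0)·√(n−3) = (-0.996215 − (-1.831781))·√24 = 0.835566 · 4.898979 = 4.093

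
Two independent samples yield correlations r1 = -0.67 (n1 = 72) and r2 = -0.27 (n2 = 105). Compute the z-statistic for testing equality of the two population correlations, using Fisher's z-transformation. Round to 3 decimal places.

z1 = atanh(-0.67) = -0.810743,  z2 = atanh(-0.27) = -0.276864
SE = √(1/(n1−3) + 1/(n2−3)) = √(1/69 + 1/102) = √(0.0144928 + 0.0098039) = √0.0242967 = 0.155874
z = (z1 − z2)/SE = (-0.810743 − (-0.276864)) / 0.155874 = -0.533879 / 0.155874 = -3.425

-3.425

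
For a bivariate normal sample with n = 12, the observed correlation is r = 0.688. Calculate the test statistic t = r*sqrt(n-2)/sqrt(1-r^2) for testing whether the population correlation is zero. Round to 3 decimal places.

2.998

1 − r² = 1 − 0.473344 = 0.526656;  √(1−r²) = 0.725711
√(n−2) = √10 = 3.162278
t = r·√(n−2)/√(1−r²) = 0.688 · 3.162278 / 0.725711 = 2.998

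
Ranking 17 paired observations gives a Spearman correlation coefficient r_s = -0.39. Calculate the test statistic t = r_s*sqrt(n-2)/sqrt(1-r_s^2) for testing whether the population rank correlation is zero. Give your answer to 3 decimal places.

-1.640

1 − r_s² = 1 − 0.1521 = 0.8479;  √(1−r_s²) = 0.920815
√(n−2) = √15 = 3.872983
t = r_s·√(n−2)/√(1−r_s²) = -0.39 · 3.872983 / 0.920815 = -1.640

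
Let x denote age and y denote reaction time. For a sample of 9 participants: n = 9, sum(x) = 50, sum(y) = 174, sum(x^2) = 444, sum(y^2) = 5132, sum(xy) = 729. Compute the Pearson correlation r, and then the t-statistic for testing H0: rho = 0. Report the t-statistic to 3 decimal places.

S_xy = nΣxy − ΣxΣy = 9·729 − 50·174 = 6561 − 8700 = -2139
S_xx = nΣx² − (Σx)² = 9·444 − 50² = 3996 − 2500 = 1496
S_yy = nΣy² − (Σy)² = 9·5132 − 174² = 46188 − 30276 = 15912
r = S_xy / √(S_xx·S_yy) = -2139 / √(1496·15912) = -2139 / √23804352 = -2139 / 4878.9704 = -0.4384
t = r·√(n−2)/√(1−r²) = -0.4384·√7 / √(1−0.192195) = -1.159897 / 0.898780 = -1.291

-1.291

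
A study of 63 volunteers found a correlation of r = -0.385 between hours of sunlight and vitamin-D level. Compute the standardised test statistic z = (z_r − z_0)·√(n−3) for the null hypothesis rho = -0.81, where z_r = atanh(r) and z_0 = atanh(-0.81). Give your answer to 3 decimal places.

z_r = atanh(-0.385) = -0.405917,  z_0 = atanh(-0.81) = -1.127029
SE = 1/√(n−3) = 1/√60 = 0.129099
z = (z_r − z_0)/SE = (-0.405917 − (-1.127029)) / 0.129099 = 0.721112 / 0.129099 = 5.586

5.586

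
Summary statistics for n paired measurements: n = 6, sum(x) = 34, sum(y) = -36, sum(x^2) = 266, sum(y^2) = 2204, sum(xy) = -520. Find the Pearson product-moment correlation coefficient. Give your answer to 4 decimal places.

-0.8276

Numerator: nΣxy − (Σx)(Σy) = 6·(-520) − (34)(-36) = -1896
Denominator: √[(nΣx²−(Σx)²)(nΣy²−(Σy)²)]
  nΣx²−(Σx)² = 6·266 − 1156 = 440;  nΣy²−(Σy)² = 6·2204 − 1296 = 11928
  √(440·11928) = √5248320 = 2290.9212
r = -1896 / 2290.9212 = -0.8276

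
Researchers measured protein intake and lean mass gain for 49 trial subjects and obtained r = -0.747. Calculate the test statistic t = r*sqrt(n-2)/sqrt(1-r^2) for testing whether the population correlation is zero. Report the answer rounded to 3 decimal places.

1 − r² = 1 − 0.558009 = 0.441991;  √(1−r²) = 0.664824
√(n−2) = √47 = 6.855655
t = r·√(n−2)/√(1−r²) = -0.747 · 6.855655 / 0.664824 = -7.703

-7.703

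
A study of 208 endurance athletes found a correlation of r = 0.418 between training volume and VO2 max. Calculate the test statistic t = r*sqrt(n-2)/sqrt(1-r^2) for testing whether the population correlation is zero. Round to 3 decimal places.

1 − r² = 1 − 0.174724 = 0.825276;  √(1−r²) = 0.908447
√(n−2) = √206 = 14.352700
t = r·√(n−2)/√(1−r²) = 0.418 · 14.352700 / 0.908447 = 6.604

6.604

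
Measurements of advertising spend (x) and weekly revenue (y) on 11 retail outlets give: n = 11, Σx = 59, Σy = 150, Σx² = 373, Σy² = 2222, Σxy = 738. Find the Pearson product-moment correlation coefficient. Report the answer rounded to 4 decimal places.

S_xy = nΣxy − ΣxΣy = 11·738 − 59·150 = 8118 − 8850 = -732
S_xx = nΣx² − (Σx)² = 11·373 − 59² = 4103 − 3481 = 622
S_yy = nΣy² − (Σy)² = 11·2222 − 150² = 24442 − 22500 = 1942
r = S_xy / √(S_xx·S_yy) = -732 / √(622·1942) = -732 / √1207924 = -732 / 1099.0560 = -0.6660

-0.6660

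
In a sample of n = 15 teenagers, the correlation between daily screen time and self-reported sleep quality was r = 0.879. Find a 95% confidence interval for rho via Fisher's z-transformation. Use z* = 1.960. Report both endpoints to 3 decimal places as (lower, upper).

z_r = atanh(0.879) = 1.371352;  SE = 1/√(n−3) = 1/√12 = 0.288675
z-limits: 1.371352 ± 1.960·0.288675 = 1.371352 ± 0.565803 = [0.805549, 1.937155]
ρ-limits: (tanh 0.805549, tanh 1.937155) = (0.667, 0.959)

(0.667, 0.959)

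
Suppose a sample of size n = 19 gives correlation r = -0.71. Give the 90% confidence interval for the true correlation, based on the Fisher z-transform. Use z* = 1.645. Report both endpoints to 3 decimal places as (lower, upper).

(-0.861, -0.443)

z_r = atanh(-0.71) = -0.887184;  SE = 1/√(n−3) = 1/√16 = 0.250000
z-limits: -0.887184 ± 1.645·0.250000 = -0.887184 ± 0.411250 = [-1.298434, -0.475934]
ρ-limits: (tanh -1.298434, tanh -0.475934) = (-0.861, -0.443)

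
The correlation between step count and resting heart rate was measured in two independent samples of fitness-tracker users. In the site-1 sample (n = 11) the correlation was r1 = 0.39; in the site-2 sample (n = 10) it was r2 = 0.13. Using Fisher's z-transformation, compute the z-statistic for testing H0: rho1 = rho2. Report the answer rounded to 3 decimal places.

Fisher z-transforms: z1 = atanh(0.39) = 0.411800, z2 = atanh(0.13) = 0.130740; difference d = 0.281060
Var(d) = 1/8 + 1/7 = 0.1250000 + 0.1428571 = 0.2678571
z = d/√Var(d) = 0.281060 / √0.2678571 = 0.281060 / 0.517549 = 0.543

0.543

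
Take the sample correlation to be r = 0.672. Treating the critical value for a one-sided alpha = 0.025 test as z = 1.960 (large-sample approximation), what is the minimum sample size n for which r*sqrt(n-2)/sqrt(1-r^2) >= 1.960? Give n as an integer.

Need r·√(n−2)/√(1−r²) ≥ 1.960
√(n−2) ≥ 1.960·√(1−0.451584) / 0.672 = 1.960·0.740551 / 0.672 = 2.1599
n−2 ≥ 4.6652  ⇒  n ≥ 6.6652
Smallest integer n = 7

7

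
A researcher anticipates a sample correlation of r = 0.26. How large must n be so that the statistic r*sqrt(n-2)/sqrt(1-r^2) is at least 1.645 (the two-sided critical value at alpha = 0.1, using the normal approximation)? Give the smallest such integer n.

40

Need r·√(n−2)/√(1−r²) ≥ 1.645
√(n−2) ≥ 1.645·√(1−0.0676) / 0.26 = 1.645·0.965609 / 0.26 = 6.1093
n−2 ≥ 37.3235  ⇒  n ≥ 39.3235
Smallest integer n = 40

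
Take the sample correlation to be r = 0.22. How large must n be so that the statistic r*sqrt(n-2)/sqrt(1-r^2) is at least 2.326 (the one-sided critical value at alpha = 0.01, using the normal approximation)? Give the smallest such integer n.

109

Need r·√(n−2)/√(1−r²) ≥ 2.326
√(n−2) ≥ 2.326·√(1−0.0484) / 0.22 = 2.326·0.975500 / 0.22 = 10.3137
n−2 ≥ 106.3724  ⇒  n ≥ 108.3724
Smallest integer n = 109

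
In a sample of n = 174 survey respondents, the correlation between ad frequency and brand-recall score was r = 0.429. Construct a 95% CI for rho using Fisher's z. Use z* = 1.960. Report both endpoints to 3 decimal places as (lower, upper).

Fisher z: z_r = atanh(r) = ½·ln((1+0.429)/(1−0.429)) = 0.458670
SE(z) = 1/√(n−3) = 1/√171 = 0.076472
95% ⇒ z* = 1.960; margin = 1.960·0.076472 = 0.149885
CI on z-scale: (0.308785, 0.608555)
Back-transform: tanh(0.308785) = 0.299331, tanh(0.608555) = 0.543109

(0.299, 0.543)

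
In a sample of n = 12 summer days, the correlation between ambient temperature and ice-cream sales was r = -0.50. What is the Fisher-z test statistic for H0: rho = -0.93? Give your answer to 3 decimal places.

3.327

z_r = atanh(-0.50) = -0.549306,  z_0 = atanh(-0.93) = -1.658390
SE = 1/√(n−3) = 1/√9 = 0.333333
z = (z_r − z_0)/SE = (-0.549306 − (-1.658390)) / 0.333333 = 1.109084 / 0.333333 = 3.327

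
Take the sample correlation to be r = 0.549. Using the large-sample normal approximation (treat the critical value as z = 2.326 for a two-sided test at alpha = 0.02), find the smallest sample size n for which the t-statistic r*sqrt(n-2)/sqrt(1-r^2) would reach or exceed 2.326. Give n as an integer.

Need r·√(n−2)/√(1−r²) ≥ 2.326
√(n−2) ≥ 2.326·√(1−0.301401) / 0.549 = 2.326·0.835822 / 0.549 = 3.5412
n−2 ≥ 12.5401  ⇒  n ≥ 14.5401
Smallest integer n = 15

15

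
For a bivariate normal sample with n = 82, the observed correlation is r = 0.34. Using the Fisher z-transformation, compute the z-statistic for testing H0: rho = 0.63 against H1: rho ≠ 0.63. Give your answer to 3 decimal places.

Fisher z: atanh(0.34) = 0.354093, atanh(0.63) = 0.741416
z = (z_r − z_0)·√(n−3) = (0.354093 − 0.741416)·√79 = -0.387323 · 8.888194 = -3.443

-3.443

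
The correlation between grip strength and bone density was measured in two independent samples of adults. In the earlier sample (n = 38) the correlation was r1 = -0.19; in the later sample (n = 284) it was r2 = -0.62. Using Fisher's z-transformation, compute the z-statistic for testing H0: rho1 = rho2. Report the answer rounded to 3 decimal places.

2.972

z1 = atanh(-0.19) = -0.192337,  z2 = atanh(-0.62) = -0.725005
SE = √(1/(n1−3) + 1/(n2−3)) = √(1/35 + 1/281) = √(0.0285714 + 0.0035587) = √0.0321301 = 0.179249
z = (z1 − z2)/SE = (-0.192337 − (-0.725005)) / 0.179249 = 0.532668 / 0.179249 = 2.972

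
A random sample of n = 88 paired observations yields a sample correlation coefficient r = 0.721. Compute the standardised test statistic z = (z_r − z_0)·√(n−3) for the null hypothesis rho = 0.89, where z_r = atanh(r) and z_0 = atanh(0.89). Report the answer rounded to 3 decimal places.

-4.722

Fisher z: atanh(0.721) = 0.909725, atanh(0.89) = 1.421926
z = (z_r − z_0)·√(n−3) = (0.909725 − 1.421926)·√85 = -0.512201 · 9.219544 = -4.722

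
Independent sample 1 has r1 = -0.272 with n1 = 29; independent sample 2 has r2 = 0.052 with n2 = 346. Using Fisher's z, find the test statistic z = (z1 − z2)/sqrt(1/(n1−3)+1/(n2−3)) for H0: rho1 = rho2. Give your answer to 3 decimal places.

-1.628

Fisher z-transforms: z1 = atanh(-0.272) = -0.279022, z2 = atanh(0.052) = 0.052047; difference d = -0.331069
Var(d) = 1/26 + 1/343 = 0.0384615 + 0.0029155 = 0.0413770
z = d/√Var(d) = -0.331069 / √0.0413770 = -0.331069 / 0.203413 = -1.628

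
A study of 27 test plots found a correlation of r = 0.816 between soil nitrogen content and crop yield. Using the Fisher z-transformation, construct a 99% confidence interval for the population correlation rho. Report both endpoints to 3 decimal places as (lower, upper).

(0.550, 0.932)

Fisher z: z_r = atanh(r) = ½·ln((1+0.816)/(1−0.816)) = 1.144728
SE(z) = 1/√(n−3) = 1/√24 = 0.204124
99% ⇒ z* = 2.576; margin = 2.576·0.204124 = 0.525823
CI on z-scale: (0.618905, 1.670551)
Back-transform: tanh(0.618905) = 0.550365, tanh(1.670551) = 0.931624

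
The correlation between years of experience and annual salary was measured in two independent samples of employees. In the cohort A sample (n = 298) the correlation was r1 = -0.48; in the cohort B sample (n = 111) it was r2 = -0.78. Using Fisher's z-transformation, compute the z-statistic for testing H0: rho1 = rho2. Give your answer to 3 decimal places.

z1 = atanh(-0.48) = -0.522984,  z2 = atanh(-0.78) = -1.045371
SE = √(1/(n1−3) + 1/(n2−3)) = √(1/295 + 1/108) = √(0.0033898 + 0.0092593) = √0.0126491 = 0.112468
z = (z1 − z2)/SE = (-0.522984 − (-1.045371)) / 0.112468 = 0.522387 / 0.112468 = 4.645

4.645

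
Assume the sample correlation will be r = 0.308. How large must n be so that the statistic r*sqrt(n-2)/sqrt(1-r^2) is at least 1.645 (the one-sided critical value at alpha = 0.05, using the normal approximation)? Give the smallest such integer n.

Need r·√(n−2)/√(1−r²) ≥ 1.645
√(n−2) ≥ 1.645·√(1−0.094864) / 0.308 = 1.645·0.951386 / 0.308 = 5.0813
n−2 ≥ 25.8196  ⇒  n ≥ 27.8196
Smallest integer n = 28

28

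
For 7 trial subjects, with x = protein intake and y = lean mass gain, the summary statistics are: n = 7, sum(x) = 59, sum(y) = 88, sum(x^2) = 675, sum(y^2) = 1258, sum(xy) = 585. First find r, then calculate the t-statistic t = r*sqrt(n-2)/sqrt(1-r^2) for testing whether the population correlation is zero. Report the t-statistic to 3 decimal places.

S_xy = nΣxy − ΣxΣy = 7·585 − 59·88 = 4095 − 5192 = -1097
S_xx = nΣx² − (Σx)² = 7·675 − 59² = 4725 − 3481 = 1244
S_yy = nΣy² − (Σy)² = 7·1258 − 88² = 8806 − 7744 = 1062
r = S_xy / √(S_xx·S_yy) = -1097 / √(1244·1062) = -1097 / √1321128 = -1097 / 1149.4033 = -0.9544
t = r·√(n−2)/√(1−r²) = -0.9544·√5 / √(1−0.910879) = -2.134103 / 0.298531 = -7.149

-7.149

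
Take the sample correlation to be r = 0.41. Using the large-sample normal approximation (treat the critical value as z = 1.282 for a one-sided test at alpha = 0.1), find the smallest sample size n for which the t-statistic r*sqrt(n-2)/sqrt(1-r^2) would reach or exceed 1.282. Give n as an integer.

11

r√(n−2)/√(1−r²) ≥ 1.282  ⇔  n−2 ≥ (1.282)²·(1−r²)/r²
(1−r²)/r² = (1−0.1681)/0.1681 = 4.9488
n ≥ 2 + 1.643524·4.9488 = 2 + 8.1335 = 10.1335
⌈10.1335⌉ = 11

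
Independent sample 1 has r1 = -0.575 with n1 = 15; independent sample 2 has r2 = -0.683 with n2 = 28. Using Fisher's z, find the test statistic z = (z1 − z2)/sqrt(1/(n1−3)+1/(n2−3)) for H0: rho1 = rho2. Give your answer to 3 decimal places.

z1 = atanh(-0.575) = -0.654961,  z2 = atanh(-0.683) = -0.834716
SE = √(1/(n1−3) + 1/(n2−3)) = √(1/12 + 1/25) = √(0.0833333 + 0.0400000) = √0.1233333 = 0.351188
z = (z1 − z2)/SE = (-0.654961 − (-0.834716)) / 0.351188 = 0.179755 / 0.351188 = 0.512

0.512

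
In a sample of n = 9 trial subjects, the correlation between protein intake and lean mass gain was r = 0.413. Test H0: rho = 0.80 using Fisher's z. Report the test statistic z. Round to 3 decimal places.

Fisher z: atanh(0.413) = 0.439223, atanh(0.80) = 1.098612
z = (z_r − z_0)·√(n−3) = (0.439223 − 1.098612)·√6 = -0.659389 · 2.449490 = -1.615

-1.615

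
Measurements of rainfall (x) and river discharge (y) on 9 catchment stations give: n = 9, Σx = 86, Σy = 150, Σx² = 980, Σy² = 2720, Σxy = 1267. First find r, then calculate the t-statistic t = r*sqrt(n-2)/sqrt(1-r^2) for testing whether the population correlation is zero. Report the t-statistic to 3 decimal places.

Numerator: nΣxy − (Σx)(Σy) = 9·1267 − (86)(150) = -1497
Denominator: √[(nΣx²−(Σx)²)(nΣy²−(Σy)²)]
  nΣx²−(Σx)² = 9·980 − 7396 = 1424;  nΣy²−(Σy)² = 9·2720 − 22500 = 1980
  √(1424·1980) = √2819520 = 1679.1426
r = -1497 / 1679.1426 = -0.8915
t = r·√(n−2)/√(1−r²) = -0.8915·√7 / √(1−0.794772) = -2.358687 / 0.453021 = -5.207

-5.207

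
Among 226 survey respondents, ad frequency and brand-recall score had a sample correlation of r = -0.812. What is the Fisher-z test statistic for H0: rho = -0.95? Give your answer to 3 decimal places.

10.437

z_r = atanh(-0.812) = -1.132872,  z_0 = atanh(-0.95) = -1.831781
SE = 1/√(n−3) = 1/√223 = 0.066965
z = (z_r − z_0)/SE = (-1.132872 − (-1.831781)) / 0.066965 = 0.698909 / 0.066965 = 10.437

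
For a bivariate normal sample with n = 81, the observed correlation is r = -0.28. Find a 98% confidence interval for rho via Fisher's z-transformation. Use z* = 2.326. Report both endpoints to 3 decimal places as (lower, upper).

(-0.501, -0.024)

z_r = atanh(-0.28) = -0.287682;  SE = 1/√(n−3) = 1/√78 = 0.113228
z-limits: -0.287682 ± 2.326·0.113228 = -0.287682 ± 0.263368 = [-0.551050, -0.024314]
ρ-limits: (tanh -0.551050, tanh -0.024314) = (-0.501, -0.024)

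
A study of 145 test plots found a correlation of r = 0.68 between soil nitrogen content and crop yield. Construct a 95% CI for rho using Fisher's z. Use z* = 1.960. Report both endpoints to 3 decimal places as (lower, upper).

(0.581, 0.759)

Fisher z: z_r = atanh(r) = ½·ln((1+0.68)/(1−0.68)) = 0.829114
SE(z) = 1/√(n−3) = 1/√142 = 0.083918
95% ⇒ z* = 1.960; margin = 1.960·0.083918 = 0.164479
CI on z-scale: (0.664635, 0.993593)
Back-transform: tanh(0.664635) = 0.581440, tanh(0.993593) = 0.758890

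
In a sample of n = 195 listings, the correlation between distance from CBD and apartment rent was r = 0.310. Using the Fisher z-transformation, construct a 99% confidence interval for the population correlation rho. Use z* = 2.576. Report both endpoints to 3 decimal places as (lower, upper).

(0.134, 0.467)

Fisher z: z_r = atanh(r) = ½·ln((1+0.310)/(1−0.310)) = 0.320545
SE(z) = 1/√(n−3) = 1/√192 = 0.072169
99% ⇒ z* = 2.576; margin = 2.576·0.072169 = 0.185907
CI on z-scale: (0.134638, 0.506452)
Back-transform: tanh(0.134638) = 0.133830, tanh(0.506452) = 0.467176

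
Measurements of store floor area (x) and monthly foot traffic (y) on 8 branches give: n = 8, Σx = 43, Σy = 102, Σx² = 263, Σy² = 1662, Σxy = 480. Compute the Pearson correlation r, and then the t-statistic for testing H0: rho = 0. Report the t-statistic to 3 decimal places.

S_xy = nΣxy − ΣxΣy = 8·480 − 43·102 = 3840 − 4386 = -546
S_xx = nΣx² − (Σx)² = 8·263 − 43² = 2104 − 1849 = 255
S_yy = nΣy² − (Σy)² = 8·1662 − 102² = 13296 − 10404 = 2892
r = S_xy / √(S_xx·S_yy) = -546 / √(255·2892) = -546 / √737460 = -546 / 858.7549 = -0.6358
t = r·√(n−2)/√(1−r²) = -0.6358·√6 / √(1−0.404242) = -1.557386 / 0.771854 = -2.018

-2.018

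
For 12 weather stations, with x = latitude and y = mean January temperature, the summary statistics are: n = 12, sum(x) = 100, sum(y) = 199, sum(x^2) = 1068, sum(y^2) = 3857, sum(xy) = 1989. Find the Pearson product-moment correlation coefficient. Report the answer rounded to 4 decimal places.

0.9147

Numerator: nΣxy − (Σx)(Σy) = 12·1989 − (100)(199) = 3968
Denominator: √[(nΣx²−(Σx)²)(nΣy²−(Σy)²)]
  nΣx²−(Σx)² = 12·1068 − 10000 = 2816;  nΣy²−(Σy)² = 12·3857 − 39601 = 6683
  √(2816·6683) = √18819328 = 4338.1249
r = 3968 / 4338.1249 = 0.9147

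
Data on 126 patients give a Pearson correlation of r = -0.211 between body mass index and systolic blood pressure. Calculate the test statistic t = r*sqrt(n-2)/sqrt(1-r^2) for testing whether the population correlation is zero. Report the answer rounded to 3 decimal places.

1 − r² = 1 − 0.044521 = 0.955479;  √(1−r²) = 0.977486
√(n−2) = √124 = 11.135529
t = r·√(n−2)/√(1−r²) = -0.211 · 11.135529 / 0.977486 = -2.404

-2.404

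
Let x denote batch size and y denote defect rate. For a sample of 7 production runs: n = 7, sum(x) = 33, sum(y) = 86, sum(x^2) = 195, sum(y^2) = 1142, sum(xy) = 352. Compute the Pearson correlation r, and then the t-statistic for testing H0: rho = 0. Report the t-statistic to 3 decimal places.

-5.271

Numerator: nΣxy − (Σx)(Σy) = 7·352 − (33)(86) = -374
Denominator: √[(nΣx²−(Σx)²)(nΣy²−(Σy)²)]
  nΣx²−(Σx)² = 7·195 − 1089 = 276;  nΣy²−(Σy)² = 7·1142 − 7396 = 598
  √(276·598) = √165048 = 406.2610
r = -374 / 406.2610 = -0.9206
t = r·√(n−2)/√(1−r²) = -0.9206·√5 / √(1−0.847504) = -2.058524 / 0.390507 = -5.271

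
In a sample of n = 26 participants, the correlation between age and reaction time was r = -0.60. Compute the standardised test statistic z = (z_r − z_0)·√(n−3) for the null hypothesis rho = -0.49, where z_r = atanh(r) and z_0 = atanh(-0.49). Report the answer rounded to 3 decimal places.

z_r = atanh(-0.60) = -0.693147,  z_0 = atanh(-0.49) = -0.536060
SE = 1/√(n−3) = 1/√23 = 0.208514
z = (z_r − z_0)/SE = (-0.693147 − (-0.536060)) / 0.208514 = -0.157087 / 0.208514 = -0.753

-0.753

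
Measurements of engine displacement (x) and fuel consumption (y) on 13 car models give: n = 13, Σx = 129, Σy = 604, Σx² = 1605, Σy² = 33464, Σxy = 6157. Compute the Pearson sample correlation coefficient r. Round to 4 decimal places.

0.1234

Numerator: nΣxy − (Σx)(Σy) = 13·6157 − (129)(604) = 2125
Denominator: √[(nΣx²−(Σx)²)(nΣy²−(Σy)²)]
  nΣx²−(Σx)² = 13·1605 − 16641 = 4224;  nΣy²−(Σy)² = 13·33464 − 364816 = 70216
  √(4224·70216) = √296592384 = 17221.8577
r = 2125 / 17221.8577 = 0.1234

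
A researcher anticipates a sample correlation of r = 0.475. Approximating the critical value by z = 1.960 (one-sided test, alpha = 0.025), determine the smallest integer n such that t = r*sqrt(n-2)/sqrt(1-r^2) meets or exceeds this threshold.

16

r√(n−2)/√(1−r²) ≥ 1.960  ⇔  n−2 ≥ (1.960)²·(1−r²)/r²
(1−r²)/r² = (1−0.225625)/0.225625 = 3.4321
n ≥ 2 + 3.8416·3.4321 = 2 + 13.1848 = 15.1848
⌈15.1848⌉ = 16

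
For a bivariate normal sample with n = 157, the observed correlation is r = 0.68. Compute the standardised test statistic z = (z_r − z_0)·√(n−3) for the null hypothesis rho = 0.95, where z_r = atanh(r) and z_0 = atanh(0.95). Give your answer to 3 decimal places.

-12.443

Fisher z: atanh(0.68) = 0.829114, atanh(0.95) = 1.831781
z = (z_r − z_0)·√(n−3) = (0.829114 − 1.831781)·√154 = -1.002667 · 12.409674 = -12.443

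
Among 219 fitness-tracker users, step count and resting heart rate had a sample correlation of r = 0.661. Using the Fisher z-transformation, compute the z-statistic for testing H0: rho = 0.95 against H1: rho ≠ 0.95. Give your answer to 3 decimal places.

z_r = atanh(0.661) = 0.794588,  z_0 = atanh(0.95) = 1.831781
SE = 1/√(n−3) = 1/√216 = 0.068041
z = (z_r − z_0)/SE = (0.794588 − 1.831781) / 0.068041 = -1.037193 / 0.068041 = -15.244

-15.244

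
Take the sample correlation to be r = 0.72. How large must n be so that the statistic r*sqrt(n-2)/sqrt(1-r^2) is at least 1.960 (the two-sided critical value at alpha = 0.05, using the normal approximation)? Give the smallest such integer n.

Need r·√(n−2)/√(1−r²) ≥ 1.960
√(n−2) ≥ 1.960·√(1−0.5184) / 0.72 = 1.960·0.693974 / 0.72 = 1.8892
n−2 ≥ 3.5691  ⇒  n ≥ 5.5691
Smallest integer n = 6

6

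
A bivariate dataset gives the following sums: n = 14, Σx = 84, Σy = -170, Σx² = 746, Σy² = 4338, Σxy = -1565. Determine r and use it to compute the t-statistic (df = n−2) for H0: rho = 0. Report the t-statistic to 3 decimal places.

-3.752

S_xy = nΣxy − ΣxΣy = 14·(-1565) − 84·(-170) = -21910 − (-14280) = -7630
S_xx = nΣx² − (Σx)² = 14·746 − 84² = 10444 − 7056 = 3388
S_yy = nΣy² − (Σy)² = 14·4338 − (-170)² = 60732 − 28900 = 31832
r = S_xy / √(S_xx·S_yy) = -7630 / √(3388·31832) = -7630 / √107846816 = -7630 / 10384.9322 = -0.7347
t = r·√(n−2)/√(1−r²) = -0.7347·√12 / √(1−0.539784) = -2.545075 / 0.678392 = -3.752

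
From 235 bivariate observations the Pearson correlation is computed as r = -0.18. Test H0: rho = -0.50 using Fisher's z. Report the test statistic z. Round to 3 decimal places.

5.595

Fisher z: atanh(-0.18) = -0.181983, atanh(-0.50) = -0.549306
z = (z_r − z_0)·√(n−3) = (-0.181983 − (-0.549306))·√232 = 0.367323 · 15.231546 = 5.595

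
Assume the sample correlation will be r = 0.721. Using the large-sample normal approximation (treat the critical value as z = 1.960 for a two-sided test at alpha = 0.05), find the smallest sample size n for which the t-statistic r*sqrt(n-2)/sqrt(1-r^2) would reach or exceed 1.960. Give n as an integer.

6

Need r·√(n−2)/√(1−r²) ≥ 1.960
√(n−2) ≥ 1.960·√(1−0.519841) / 0.721 = 1.960·0.692935 / 0.721 = 1.8837
n−2 ≥ 3.5483  ⇒  n ≥ 5.5483
Smallest integer n = 6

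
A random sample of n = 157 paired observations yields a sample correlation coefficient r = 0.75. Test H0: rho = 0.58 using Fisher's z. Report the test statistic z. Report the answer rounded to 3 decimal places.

z_r = atanh(0.75) = 0.972955,  z_0 = atanh(0.58) = 0.662463
SE = 1/√(n−3) = 1/√154 = 0.080582
z = (z_r − z_0)/SE = (0.972955 − 0.662463) / 0.080582 = 0.310492 / 0.080582 = 3.853

3.853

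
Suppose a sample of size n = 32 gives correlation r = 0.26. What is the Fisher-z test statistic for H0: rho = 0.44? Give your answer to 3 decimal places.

-1.110

Fisher z: atanh(0.26) = 0.266108, atanh(0.44) = 0.472231
z = (z_r − z_0)·√(n−3) = (0.266108 − 0.472231)·√29 = -0.206123 · 5.385165 = -1.110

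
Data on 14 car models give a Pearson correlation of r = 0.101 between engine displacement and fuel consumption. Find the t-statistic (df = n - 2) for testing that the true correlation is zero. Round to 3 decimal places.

t = r·√(n−2) / √(1−r²) with r = 0.101, n = 14
  = 0.101·√12 / √(1 − 0.010201)
  = 0.101·3.464102 / 0.994886
  = 0.349874 / 0.994886 = 0.352

0.352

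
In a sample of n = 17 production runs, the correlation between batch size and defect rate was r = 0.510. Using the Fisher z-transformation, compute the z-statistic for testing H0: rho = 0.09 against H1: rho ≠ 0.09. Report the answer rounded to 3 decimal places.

1.768

z_r = atanh(0.510) = 0.562730,  z_0 = atanh(0.09) = 0.090244
SE = 1/√(n−3) = 1/√14 = 0.267261
z = (z_r − z_0)/SE = (0.562730 − 0.090244) / 0.267261 = 0.472486 / 0.267261 = 1.768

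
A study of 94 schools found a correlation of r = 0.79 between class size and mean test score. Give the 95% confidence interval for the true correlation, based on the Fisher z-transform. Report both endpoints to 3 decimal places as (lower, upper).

(0.699, 0.856)

z_r = atanh(0.79) = 1.071432;  SE = 1/√(n−3) = 1/√91 = 0.104828
z-limits: 1.071432 ± 1.960·0.104828 = 1.071432 ± 0.205463 = [0.865969, 1.276895]
ρ-limits: (tanh 0.865969, tanh 1.276895) = (0.699, 0.856)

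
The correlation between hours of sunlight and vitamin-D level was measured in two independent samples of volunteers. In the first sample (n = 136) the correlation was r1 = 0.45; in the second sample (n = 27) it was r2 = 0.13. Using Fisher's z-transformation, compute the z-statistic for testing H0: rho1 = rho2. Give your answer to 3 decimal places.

z1 = atanh(0.45) = 0.484700,  z2 = atanh(0.13) = 0.130740
SE = √(1/(n1−3) + 1/(n2−3)) = √(1/133 + 1/24) = √(0.0075188 + 0.0416667) = √0.0491855 = 0.221778
z = (z1 − z2)/SE = (0.484700 − 0.130740) / 0.221778 = 0.353960 / 0.221778 = 1.596

1.596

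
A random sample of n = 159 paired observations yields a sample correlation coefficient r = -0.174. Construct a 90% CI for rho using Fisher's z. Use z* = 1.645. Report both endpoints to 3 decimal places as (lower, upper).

Fisher z: z_r = atanh(r) = ½·ln((1+(-0.174))/(1−(-0.174))) = -0.175789
SE(z) = 1/√(n−3) = 1/√156 = 0.080064
90% ⇒ z* = 1.645; margin = 1.645·0.080064 = 0.131705
CI on z-scale: (-0.307494, -0.044084)
Back-transform: tanh(-0.307494) = -0.298156, tanh(-0.044084) = -0.044055

(-0.298, -0.044)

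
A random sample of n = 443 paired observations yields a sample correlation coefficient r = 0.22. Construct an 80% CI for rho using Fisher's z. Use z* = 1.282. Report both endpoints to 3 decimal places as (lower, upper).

Fisher z: z_r = atanh(r) = ½·ln((1+0.22)/(1−0.22)) = 0.223656
SE(z) = 1/√(n−3) = 1/√440 = 0.047673
80% ⇒ z* = 1.282; margin = 1.282·0.047673 = 0.061117
CI on z-scale: (0.162539, 0.284773)
Back-transform: tanh(0.162539) = 0.161123, tanh(0.284773) = 0.277317

(0.161, 0.277)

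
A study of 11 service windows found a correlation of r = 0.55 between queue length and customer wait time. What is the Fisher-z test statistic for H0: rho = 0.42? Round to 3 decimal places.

0.483

z_r = atanh(0.55) = 0.618381,  z_0 = atanh(0.42) = 0.447692
SE = 1/√(n−3) = 1/√8 = 0.353553
z = (z_r − z_0)/SE = (0.618381 − 0.447692) / 0.353553 = 0.170689 / 0.353553 = 0.483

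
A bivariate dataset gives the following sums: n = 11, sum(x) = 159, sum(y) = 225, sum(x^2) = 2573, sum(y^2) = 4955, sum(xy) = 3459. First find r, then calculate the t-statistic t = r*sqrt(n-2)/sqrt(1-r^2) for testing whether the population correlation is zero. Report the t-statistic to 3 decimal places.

2.665

Numerator: nΣxy − (Σx)(Σy) = 11·3459 − (159)(225) = 2274
Denominator: √[(nΣx²−(Σx)²)(nΣy²−(Σy)²)]
  nΣx²−(Σx)² = 11·2573 − 25281 = 3022;  nΣy²−(Σy)² = 11·4955 − 50625 = 3880
  √(3022·3880) = √11725360 = 3424.2313
r = 2274 / 3424.2313 = 0.6641
t = r·√(n−2)/√(1−r²) = 0.6641·√9 / √(1−0.441029) = 1.992300 / 0.747644 = 2.665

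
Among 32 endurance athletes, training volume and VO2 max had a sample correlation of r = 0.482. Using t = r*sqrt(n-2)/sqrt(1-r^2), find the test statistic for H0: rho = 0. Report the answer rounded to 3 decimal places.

3.013

t = r·√(n−2) / √(1−r²) with r = 0.482, n = 32
  = 0.482·√30 / √(1 − 0.232324)
  = 0.482·5.477226 / 0.876171
  = 2.640023 / 0.876171 = 3.013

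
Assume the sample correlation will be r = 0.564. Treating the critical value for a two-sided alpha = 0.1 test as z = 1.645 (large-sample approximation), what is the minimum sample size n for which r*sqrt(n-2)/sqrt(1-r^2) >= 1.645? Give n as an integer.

r√(n−2)/√(1−r²) ≥ 1.645  ⇔  n−2 ≥ (1.645)²·(1−r²)/r²
(1−r²)/r² = (1−0.318096)/0.318096 = 2.1437
n ≥ 2 + 2.706025·2.1437 = 2 + 5.8009 = 7.8009
⌈7.8009⌉ = 8

8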